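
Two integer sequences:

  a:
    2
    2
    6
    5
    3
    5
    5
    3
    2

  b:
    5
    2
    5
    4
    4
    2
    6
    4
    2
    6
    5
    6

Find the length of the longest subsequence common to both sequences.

Pick 2 [1,6], 2 [2,9], 6 [3,10], 5 [4,11]; all 4 values appear in both, in order, and the DP table's final entry dp[9][12] is also 4, so no common subsequence is longer.

4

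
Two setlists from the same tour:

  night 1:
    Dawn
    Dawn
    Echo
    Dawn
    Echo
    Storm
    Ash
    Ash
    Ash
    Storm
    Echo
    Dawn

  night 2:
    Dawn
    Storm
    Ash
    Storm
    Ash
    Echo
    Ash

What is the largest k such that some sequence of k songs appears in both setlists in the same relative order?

Match Dawn (night 1 #4, night 2 #1), Storm (night 1 #6, night 2 #2), Ash (night 1 #7, night 2 #3), Ash (night 1 #8, night 2 #5), Ash (night 1 #9, night 2 #7) — 5 songs in the same relative order in both. Since dp[12][7] = 5, nothing longer is possible.

5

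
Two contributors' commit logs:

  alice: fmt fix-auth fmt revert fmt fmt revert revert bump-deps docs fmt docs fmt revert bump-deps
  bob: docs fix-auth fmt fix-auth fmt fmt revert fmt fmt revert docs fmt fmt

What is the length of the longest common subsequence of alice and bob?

10

Taking fmt (alice #1, bob #3), fix-auth (alice #2, bob #4), fmt (alice #3, bob #6), revert (alice #4, bob #7), fmt (alice #5, bob #8), fmt (alice #6, bob #9), revert (alice #8, bob #10), docs (alice #10, bob #11), fmt (alice #11, bob #12), fmt (alice #13, bob #13) gives a common subsequence of length 10, and the DP table's final entry dp[15][13] is also 10, so no common subsequence is longer.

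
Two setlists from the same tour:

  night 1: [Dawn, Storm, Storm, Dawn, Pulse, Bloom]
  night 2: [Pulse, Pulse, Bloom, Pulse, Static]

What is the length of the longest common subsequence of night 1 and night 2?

2

Match Pulse [5,2]; then Bloom [6,3] — 2 songs in the same relative order in both. dp[6][5] = 2 confirms this is the maximum.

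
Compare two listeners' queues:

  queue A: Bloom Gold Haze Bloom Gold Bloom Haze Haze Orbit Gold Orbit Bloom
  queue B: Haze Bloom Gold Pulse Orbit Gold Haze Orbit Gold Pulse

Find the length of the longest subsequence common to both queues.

One common subsequence of length 6: Bloom (queue A #1, queue B #2), then Gold (queue A #2, queue B #3), then Gold (queue A #5, queue B #6), then Haze (queue A #8, queue B #7), then Orbit (queue A #9, queue B #8), then Gold (queue A #10, queue B #9). Since dp[12][10] = 6, nothing longer is possible.

6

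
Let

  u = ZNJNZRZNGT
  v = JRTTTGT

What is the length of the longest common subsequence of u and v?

4

One common subsequence of length 4: J (u #3, v #1) → R (u #6, v #2) → G (u #9, v #6) → T (u #10, v #7). The LCS DP gives dp[10][7] = 4, so this is optimal.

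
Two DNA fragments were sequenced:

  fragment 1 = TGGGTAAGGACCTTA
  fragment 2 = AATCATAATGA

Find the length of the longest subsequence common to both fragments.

6

One common subsequence of length 6: T [1,3] → T [5,6] → A [6,7] → A [7,8] → G [9,10] → A [15,11]. Since dp[15][11] = 6, nothing longer is possible.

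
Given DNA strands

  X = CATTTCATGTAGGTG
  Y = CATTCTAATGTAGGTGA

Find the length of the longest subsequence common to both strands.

14

Taking C (X #1, Y #1); then A (X #2, Y #2); then T (X #3, Y #3); then T (X #4, Y #4); then T (X #5, Y #6); then A (X #7, Y #8); then T (X #8, Y #9); then G (X #9, Y #10); then T (X #10, Y #11); then A (X #11, Y #12); then G (X #12, Y #13); then G (X #13, Y #14); then T (X #14, Y #15); then G (X #15, Y #16) gives a common subsequence of length 14. Since dp[15][17] = 14, nothing longer is possible.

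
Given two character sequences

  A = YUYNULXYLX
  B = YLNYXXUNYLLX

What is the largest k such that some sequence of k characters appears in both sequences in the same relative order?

6

Taking Y [1,4] → U [2,7] → Y [3,9] → L [6,10] → L [9,11] → X [10,12] gives a common subsequence of length 6. Since dp[10][12] = 6, nothing longer is possible.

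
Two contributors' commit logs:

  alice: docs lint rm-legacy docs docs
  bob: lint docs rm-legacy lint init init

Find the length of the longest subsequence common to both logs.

2

Pick docs (alice #1, bob #2), then lint (alice #2, bob #4); all 2 commits appear in both, in order. Since dp[5][6] = 2, nothing longer is possible.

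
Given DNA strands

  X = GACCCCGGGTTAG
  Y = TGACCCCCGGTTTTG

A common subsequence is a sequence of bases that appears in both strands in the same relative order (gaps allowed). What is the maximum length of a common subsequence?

11

Taking G [1,2], A [2,3], C [3,5], C [4,6], C [5,7], C [6,8], G [7,9], G [8,10], T [10,13], T [11,14], G [13,15] gives a common subsequence of length 11. Since dp[13][15] = 11, nothing longer is possible.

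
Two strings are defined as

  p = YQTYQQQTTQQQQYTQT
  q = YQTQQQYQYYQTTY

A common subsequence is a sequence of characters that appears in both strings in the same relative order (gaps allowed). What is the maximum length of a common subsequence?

Match Y at p[1]=q[1] → Q at p[2]=q[2] → T at p[3]=q[3] → Q at p[5]=q[4] → Q at p[6]=q[5] → Q at p[7]=q[6] → Q at p[10]=q[8] → Q at p[13]=q[11] → T at p[15]=q[12] → T at p[17]=q[13] — 10 characters in the same relative order in both. Since dp[17][14] = 10, nothing longer is possible.

10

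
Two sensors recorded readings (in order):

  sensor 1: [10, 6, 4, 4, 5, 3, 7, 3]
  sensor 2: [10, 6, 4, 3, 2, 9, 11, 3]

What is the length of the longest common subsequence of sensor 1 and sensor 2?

Let dp[i][j] be the LCS length of the first i values of sensor 1 and the first j values of sensor 2. dp[i][j] = dp[i-1][j-1]+1 when the i-th and j-th values match, else max(dp[i-1][j], dp[i][j-1]).
    · 10  6  4  3  2  9 11  3
 ·  0  0  0  0  0  0  0  0  0
10  0  1  1  1  1  1  1  1  1
 6  0  1  2  2  2  2  2  2  2
 4  0  1  2  3  3  3  3  3  3
 4  0  1  2  3  3  3  3  3  3
 5  0  1  2  3  3  3  3  3  3
 3  0  1  2  3  4  4  4  4  4
 7  0  1  2  3  4  4  4  4  4
 3  0  1  2  3  4  4  4  4  5
dp[8][8] = 5. One LCS (by backtracking along matches): 10, 6, 4, 3, 3.

5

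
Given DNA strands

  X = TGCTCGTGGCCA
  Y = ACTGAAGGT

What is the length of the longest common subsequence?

Pick C at X[3]=Y[2], T at X[4]=Y[3], G at X[6]=Y[4], G at X[8]=Y[7], G at X[9]=Y[8]; all 5 bases appear in both, in order. dp[12][9] = 5 confirms this is the maximum.

5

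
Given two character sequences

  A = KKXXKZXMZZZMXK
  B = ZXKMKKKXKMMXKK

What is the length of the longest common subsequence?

8

Pick K at A[1]=B[6], K at A[2]=B[7], X at A[4]=B[8], K at A[5]=B[9], M at A[8]=B[10], M at A[12]=B[11], X at A[13]=B[12], K at A[14]=B[14]; all 8 characters appear in both, in order. The LCS DP gives dp[14][14] = 8, so this is optimal.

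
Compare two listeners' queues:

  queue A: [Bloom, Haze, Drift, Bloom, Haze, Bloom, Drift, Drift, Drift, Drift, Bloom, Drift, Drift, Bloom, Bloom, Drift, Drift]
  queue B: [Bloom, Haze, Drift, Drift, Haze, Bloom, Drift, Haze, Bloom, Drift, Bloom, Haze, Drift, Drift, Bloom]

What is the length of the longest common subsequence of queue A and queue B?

Pick Bloom [1,1] → Haze [2,2] → Drift [3,4] → Bloom [4,6] → Haze [5,8] → Bloom [6,9] → Drift [10,10] → Bloom [11,11] → Drift [12,13] → Drift [13,14] → Bloom [15,15]; all 11 songs appear in both, in order. Since dp[17][15] = 11, nothing longer is possible.

11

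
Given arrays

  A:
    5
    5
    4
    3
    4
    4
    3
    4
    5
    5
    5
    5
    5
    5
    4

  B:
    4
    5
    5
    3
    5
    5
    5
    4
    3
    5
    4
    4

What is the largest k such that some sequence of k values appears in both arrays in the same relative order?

8

Match 5 at A[1]=B[2]; then 5 at A[2]=B[3]; then 3 at A[7]=B[4]; then 5 at A[9]=B[5]; then 5 at A[10]=B[6]; then 5 at A[11]=B[7]; then 5 at A[12]=B[10]; then 4 at A[15]=B[12] — 8 values in the same relative order in both. The LCS DP gives dp[15][12] = 8, so this is optimal.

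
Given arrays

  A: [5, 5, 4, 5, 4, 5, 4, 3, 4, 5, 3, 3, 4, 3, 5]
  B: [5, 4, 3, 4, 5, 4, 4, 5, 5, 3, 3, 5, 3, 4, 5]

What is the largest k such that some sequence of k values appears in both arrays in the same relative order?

One common subsequence of length 11: 5 at A[2]=B[1] → 4 at A[3]=B[2] → 4 at A[5]=B[4] → 5 at A[6]=B[5] → 4 at A[7]=B[6] → 4 at A[9]=B[7] → 5 at A[10]=B[9] → 3 at A[11]=B[11] → 3 at A[12]=B[13] → 4 at A[13]=B[14] → 5 at A[15]=B[15]. Since dp[15][15] = 11, nothing longer is possible.

11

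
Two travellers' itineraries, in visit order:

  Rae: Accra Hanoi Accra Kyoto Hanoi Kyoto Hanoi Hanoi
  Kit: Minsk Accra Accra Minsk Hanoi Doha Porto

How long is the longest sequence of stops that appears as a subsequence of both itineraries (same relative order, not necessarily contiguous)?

3

One common subsequence of length 3: Accra (Rae #1, Kit #2), then Accra (Rae #3, Kit #3), then Hanoi (Rae #5, Kit #5), and the DP table's final entry dp[8][7] is also 3, so no common subsequence is longer.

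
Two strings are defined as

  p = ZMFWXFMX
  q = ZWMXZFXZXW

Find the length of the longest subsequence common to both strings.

Let dp[i][j] be the LCS length of the first i characters of p and the first j characters of q. dp[i][j] = dp[i-1][j-1]+1 when the i-th and j-th characters match, else max(dp[i-1][j], dp[i][j-1]).
    ·  Z  W  M  X  Z  F  X  Z  X  W
 ·  0  0  0  0  0  0  0  0  0  0  0
 Z  0  1  1  1  1  1  1  1  1  1  1
 M  0  1  1  2  2  2  2  2  2  2  2
 F  0  1  1  2  2  2  3  3  3  3  3
 W  0  1  2  2  2  2  3  3  3  3  4
 X  0  1  2  2  3  3  3  4  4  4  4
 F  0  1  2  2  3  3  4  4  4  4  4
 M  0  1  2  3  3  3  4  4  4  4  4
 X  0  1  2  3  4  4  4  5  5  5  5
dp[8][10] = 5. One LCS (by backtracking along matches): ZMFXX.

5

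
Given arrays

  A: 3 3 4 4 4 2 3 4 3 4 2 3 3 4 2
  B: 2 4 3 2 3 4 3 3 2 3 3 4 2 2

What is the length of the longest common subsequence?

One common subsequence of length 10: 3 at A[1]=B[3], then 3 at A[2]=B[5], then 4 at A[5]=B[6], then 3 at A[7]=B[7], then 3 at A[9]=B[8], then 2 at A[11]=B[9], then 3 at A[12]=B[10], then 3 at A[13]=B[11], then 4 at A[14]=B[12], then 2 at A[15]=B[14]. The LCS DP gives dp[15][14] = 10, so this is optimal.

10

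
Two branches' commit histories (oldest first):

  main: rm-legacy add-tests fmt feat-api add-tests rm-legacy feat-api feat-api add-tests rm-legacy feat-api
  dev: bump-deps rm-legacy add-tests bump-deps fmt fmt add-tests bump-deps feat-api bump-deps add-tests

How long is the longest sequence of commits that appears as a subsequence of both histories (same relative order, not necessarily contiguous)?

One common subsequence of length 6: rm-legacy (main #1, dev #2) → add-tests (main #2, dev #3) → fmt (main #3, dev #6) → add-tests (main #5, dev #7) → feat-api (main #7, dev #9) → add-tests (main #9, dev #11). Since dp[11][11] = 6, nothing longer is possible.

6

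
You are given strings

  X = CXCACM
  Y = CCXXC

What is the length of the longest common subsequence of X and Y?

Let dp[i][j] be the LCS length of the first i characters of X and the first j characters of Y. dp[i][j] = dp[i-1][j-1]+1 when the i-th and j-th characters match, else max(dp[i-1][j], dp[i][j-1]).
    ·  C  C  X  X  C
 ·  0  0  0  0  0  0
 C  0  1  1  1  1  1
 X  0  1  1  2  2  2
 C  0  1  2  2  2  3
 A  0  1  2  2  2  3
 C  0  1  2  2  2  3
 M  0  1  2  2  2  3
dp[6][5] = 3. One LCS (by backtracking along matches): CXC.

3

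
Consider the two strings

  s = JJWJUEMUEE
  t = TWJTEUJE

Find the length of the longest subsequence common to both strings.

5

Let dp[i][j] be the LCS length of the first i characters of s and the first j characters of t. dp[i][j] = dp[i-1][j-1]+1 when the i-th and j-th characters match, else max(dp[i-1][j], dp[i][j-1]).
    ·  T  W  J  T  E  U  J  E
 ·  0  0  0  0  0  0  0  0  0
 J  0  0  0  1  1  1  1  1  1
 J  0  0  0  1  1  1  1  2  2
 W  0  0  1  1  1  1  1  2  2
 J  0  0  1  2  2  2  2  2  2
 U  0  0  1  2  2  2  3  3  3
 E  0  0  1  2  2  3  3  3  4
 M  0  0  1  2  2  3  3  3  4
 U  0  0  1  2  2  3  4  4  4
 E  0  0  1  2  2  3  4  4  5
 E  0  0  1  2  2  3  4  4  5
dp[10][8] = 5. One LCS (by backtracking along matches): WJEUE.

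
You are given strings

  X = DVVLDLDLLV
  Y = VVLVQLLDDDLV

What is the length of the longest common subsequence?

7

Let dp[i][j] be the LCS length of the first i characters of X and the first j characters of Y. dp[i][j] = dp[i-1][j-1]+1 when the i-th and j-th characters match, else max(dp[i-1][j], dp[i][j-1]).
    ·  V  V  L  V  Q  L  L  D  D  D  L  V
 ·  0  0  0  0  0  0  0  0  0  0  0  0  0
 D  0  0  0  0  0  0  0  0  1  1  1  1  1
 V  0  1  1  1  1  1  1  1  1  1  1  1  2
 V  0  1  2  2  2  2  2  2  2  2  2  2  2
 L  0  1  2  3  3  3  3  3  3  3  3  3  3
 D  0  1  2  3  3  3  3  3  4  4  4  4  4
 L  0  1  2  3  3  3  4  4  4  4  4  5  5
 D  0  1  2  3  3  3  4  4  5  5  5  5  5
 L  0  1  2  3  3  3  4  5  5  5  5  6  6
 L  0  1  2  3  3  3  4  5  5  5  5  6  6
 V  0  1  2  3  4  4  4  5  5  5  5  6  7
dp[10][12] = 7. One LCS (by backtracking along matches): VVLDDLV.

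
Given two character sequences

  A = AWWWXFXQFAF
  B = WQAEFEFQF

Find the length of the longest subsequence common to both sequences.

Taking A (A #1, B #3), then F (A #6, B #7), then Q (A #8, B #8), then F (A #11, B #9) gives a common subsequence of length 4, and the DP table's final entry dp[11][9] is also 4, so no common subsequence is longer.

4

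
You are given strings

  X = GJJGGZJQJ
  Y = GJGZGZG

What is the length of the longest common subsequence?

5

One common subsequence of length 5: G (X #1, Y #1), J (X #3, Y #2), G (X #4, Y #3), G (X #5, Y #5), Z (X #6, Y #6), and the DP table's final entry dp[9][7] is also 5, so no common subsequence is longer.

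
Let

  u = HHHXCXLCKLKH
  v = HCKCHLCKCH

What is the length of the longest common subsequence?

Match H [1,1], then H [3,5], then L [7,6], then C [8,7], then K [9,8], then H [12,10] — 6 characters in the same relative order in both. dp[12][10] = 6 confirms this is the maximum.

6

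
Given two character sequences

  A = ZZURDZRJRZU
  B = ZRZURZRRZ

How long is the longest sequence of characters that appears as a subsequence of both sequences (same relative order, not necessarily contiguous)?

Pick Z (A #1, B #1) → Z (A #2, B #3) → U (A #3, B #4) → R (A #4, B #5) → Z (A #6, B #6) → R (A #7, B #7) → R (A #9, B #8) → Z (A #10, B #9); all 8 characters appear in both, in order. The LCS DP gives dp[11][9] = 8, so this is optimal.

8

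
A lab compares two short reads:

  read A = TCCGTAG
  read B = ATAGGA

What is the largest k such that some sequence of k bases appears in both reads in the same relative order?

Let dp[i][j] be the LCS length of the first i bases of read A and the first j bases of read B. dp[i][j] = dp[i-1][j-1]+1 when the i-th and j-th bases match, else max(dp[i-1][j], dp[i][j-1]).
    ·  A  T  A  G  G  A
 ·  0  0  0  0  0  0  0
 T  0  0  1  1  1  1  1
 C  0  0  1  1  1  1  1
 C  0  0  1  1  1  1  1
 G  0  0  1  1  2  2  2
 T  0  0  1  1  2  2  2
 A  0  1  1  2  2  2  3
 G  0  1  1  2  3  3  3
dp[7][6] = 3. One LCS (by backtracking along matches): TGA.

3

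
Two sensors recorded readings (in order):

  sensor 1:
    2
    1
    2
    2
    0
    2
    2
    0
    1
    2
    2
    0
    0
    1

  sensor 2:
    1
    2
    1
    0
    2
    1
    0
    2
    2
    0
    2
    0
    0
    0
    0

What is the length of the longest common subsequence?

10

Pick 2 [1,2], 1 [2,3], 2 [3,5], 0 [5,7], 2 [6,8], 2 [7,9], 0 [8,10], 2 [10,11], 0 [12,14], 0 [13,15]; all 10 values appear in both, in order. Since dp[14][15] = 10, nothing longer is possible.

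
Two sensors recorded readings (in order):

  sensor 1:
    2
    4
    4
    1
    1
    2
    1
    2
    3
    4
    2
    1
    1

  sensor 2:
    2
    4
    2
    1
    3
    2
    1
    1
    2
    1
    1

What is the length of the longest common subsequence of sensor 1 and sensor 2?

Let dp[i][j] be the LCS length of the first i values of sensor 1 and the first j values of sensor 2. dp[i][j] = dp[i-1][j-1]+1 when the i-th and j-th values match, else max(dp[i-1][j], dp[i][j-1]).
    ·  2  4  2  1  3  2  1  1  2  1  1
 ·  0  0  0  0  0  0  0  0  0  0  0  0
 2  0  1  1  1  1  1  1  1  1  1  1  1
 4  0  1  2  2  2  2  2  2  2  2  2  2
 4  0  1  2  2  2  2  2  2  2  2  2  2
 1  0  1  2  2  3  3  3  3  3  3  3  3
 1  0  1  2  2  3  3  3  4  4  4  4  4
 2  0  1  2  3  3  3  4  4  4  5  5  5
 1  0  1  2  3  4  4  4  5  5  5  6  6
 2  0  1  2  3  4  4  5  5  5  6  6  6
 3  0  1  2  3  4  5  5  5  5  6  6  6
 4  0  1  2  3  4  5  5  5  5  6  6  6
 2  0  1  2  3  4  5  6  6  6  6  6  6
 1  0  1  2  3  4  5  6  7  7  7  7  7
 1  0  1  2  3  4  5  6  7  8  8  8  8
dp[13][11] = 8. One LCS (by backtracking along matches): 2, 4, 1, 1, 1, 2, 1, 1.

8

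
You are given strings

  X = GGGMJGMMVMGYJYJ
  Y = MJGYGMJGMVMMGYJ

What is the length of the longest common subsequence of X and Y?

Taking G [1,3], G [3,5], M [4,6], J [5,7], G [6,8], M [7,9], M [8,11], M [10,12], G [11,13], Y [14,14], J [15,15] gives a common subsequence of length 11. dp[15][15] = 11 confirms this is the maximum.

11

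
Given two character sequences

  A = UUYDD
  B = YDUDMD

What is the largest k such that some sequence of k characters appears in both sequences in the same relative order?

Let dp[i][j] be the LCS length of the first i characters of A and the first j characters of B. dp[i][j] = dp[i-1][j-1]+1 when the i-th and j-th characters match, else max(dp[i-1][j], dp[i][j-1]).
    ·  Y  D  U  D  M  D
 ·  0  0  0  0  0  0  0
 U  0  0  0  1  1  1  1
 U  0  0  0  1  1  1  1
 Y  0  1  1  1  1  1  1
 D  0  1  2  2  2  2  2
 D  0  1  2  2  3  3  3
dp[5][6] = 3. One LCS (by backtracking along matches): UDD.

3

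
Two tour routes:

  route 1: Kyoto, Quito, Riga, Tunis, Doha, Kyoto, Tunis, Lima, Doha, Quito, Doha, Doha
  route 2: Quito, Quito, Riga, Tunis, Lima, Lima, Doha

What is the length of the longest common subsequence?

5

Match Quito (route 1 #2, route 2 #2), then Riga (route 1 #3, route 2 #3), then Tunis (route 1 #4, route 2 #4), then Lima (route 1 #8, route 2 #6), then Doha (route 1 #12, route 2 #7) — 5 stops in the same relative order in both. The LCS DP gives dp[12][7] = 5, so this is optimal.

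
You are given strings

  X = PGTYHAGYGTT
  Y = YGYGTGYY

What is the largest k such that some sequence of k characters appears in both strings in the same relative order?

Taking Y (X #4, Y #1); then G (X #7, Y #2); then Y (X #8, Y #3); then G (X #9, Y #4); then T (X #10, Y #5) gives a common subsequence of length 5. Since dp[11][8] = 5, nothing longer is possible.

5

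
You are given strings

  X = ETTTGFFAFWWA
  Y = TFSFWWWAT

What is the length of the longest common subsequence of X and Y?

Let dp[i][j] be the LCS length of the first i characters of X and the first j characters of Y. dp[i][j] = dp[i-1][j-1]+1 when the i-th and j-th characters match, else max(dp[i-1][j], dp[i][j-1]).
    ·  T  F  S  F  W  W  W  A  T
 ·  0  0  0  0  0  0  0  0  0  0
 E  0  0  0  0  0  0  0  0  0  0
 T  0  1  1  1  1  1  1  1  1  1
 T  0  1  1  1  1  1  1  1  1  2
 T  0  1  1  1  1  1  1  1  1  2
 G  0  1  1  1  1  1  1  1  1  2
 F  0  1  2  2  2  2  2  2  2  2
 F  0  1  2  2  3  3  3  3  3  3
 A  0  1  2  2  3  3  3  3  4  4
 F  0  1  2  2  3  3  3  3  4  4
 W  0  1  2  2  3  4  4  4  4  4
 W  0  1  2  2  3  4  5  5  5  5
 A  0  1  2  2  3  4  5  5  6  6
dp[12][9] = 6. One LCS (by backtracking along matches): TFFWWA.

6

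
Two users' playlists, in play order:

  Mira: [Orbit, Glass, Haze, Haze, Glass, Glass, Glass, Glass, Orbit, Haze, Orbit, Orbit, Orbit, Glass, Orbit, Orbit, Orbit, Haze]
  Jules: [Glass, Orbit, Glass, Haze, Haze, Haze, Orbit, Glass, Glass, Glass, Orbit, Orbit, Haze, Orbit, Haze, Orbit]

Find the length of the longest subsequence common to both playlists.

Pick Orbit [1,2] → Glass [2,3] → Haze [3,5] → Haze [4,6] → Glass [5,8] → Glass [6,9] → Glass [7,10] → Orbit [9,12] → Haze [10,13] → Orbit [11,14] → Orbit [17,16]; all 11 songs appear in both, in order, and the DP table's final entry dp[18][16] is also 11, so no common subsequence is longer.

11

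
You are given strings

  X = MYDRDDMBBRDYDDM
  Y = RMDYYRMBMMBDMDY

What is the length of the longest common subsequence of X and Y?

8

Taking M [1,2]; then Y [2,5]; then R [4,6]; then M [7,7]; then B [8,8]; then B [9,11]; then D [11,14]; then Y [12,15] gives a common subsequence of length 8. Since dp[15][15] = 8, nothing longer is possible.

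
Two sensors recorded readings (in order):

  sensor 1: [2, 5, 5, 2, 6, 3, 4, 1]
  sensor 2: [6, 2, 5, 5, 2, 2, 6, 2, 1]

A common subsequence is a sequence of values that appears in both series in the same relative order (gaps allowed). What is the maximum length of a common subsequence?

Let dp[i][j] be the LCS length of the first i values of sensor 1 and the first j values of sensor 2. dp[i][j] = dp[i-1][j-1]+1 when the i-th and j-th values match, else max(dp[i-1][j], dp[i][j-1]).
    ·  6  2  5  5  2  2  6  2  1
 ·  0  0  0  0  0  0  0  0  0  0
 2  0  0  1  1  1  1  1  1  1  1
 5  0  0  1  2  2  2  2  2  2  2
 5  0  0  1  2  3  3  3  3  3  3
 2  0  0  1  2  3  4  4  4  4  4
 6  0  1  1  2  3  4  4  5  5  5
 3  0  1  1  2  3  4  4  5  5  5
 4  0  1  1  2  3  4  4  5  5  5
 1  0  1  1  2  3  4  4  5  5  6
dp[8][9] = 6. One LCS (by backtracking along matches): 2, 5, 5, 2, 6, 1.

6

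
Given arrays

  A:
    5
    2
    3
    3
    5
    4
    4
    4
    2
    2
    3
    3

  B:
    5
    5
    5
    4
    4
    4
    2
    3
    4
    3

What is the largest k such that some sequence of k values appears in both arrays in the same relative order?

8

One common subsequence of length 8: 5 at A[1]=B[2] → 5 at A[5]=B[3] → 4 at A[6]=B[4] → 4 at A[7]=B[5] → 4 at A[8]=B[6] → 2 at A[10]=B[7] → 3 at A[11]=B[8] → 3 at A[12]=B[10]. Since dp[12][10] = 8, nothing longer is possible.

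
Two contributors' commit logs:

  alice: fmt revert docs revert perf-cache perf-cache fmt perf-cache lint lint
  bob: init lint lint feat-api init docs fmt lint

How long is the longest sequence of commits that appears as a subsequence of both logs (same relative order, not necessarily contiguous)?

3

Match docs [3,6], fmt [7,7], lint [10,8] — 3 commits in the same relative order in both. dp[10][8] = 3 confirms this is the maximum.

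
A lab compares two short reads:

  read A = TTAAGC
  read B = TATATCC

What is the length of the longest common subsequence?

Taking T at read A[1]=read B[1]; then T at read A[2]=read B[3]; then A at read A[3]=read B[4]; then C at read A[6]=read B[7] gives a common subsequence of length 4, and the DP table's final entry dp[6][7] is also 4, so no common subsequence is longer.

4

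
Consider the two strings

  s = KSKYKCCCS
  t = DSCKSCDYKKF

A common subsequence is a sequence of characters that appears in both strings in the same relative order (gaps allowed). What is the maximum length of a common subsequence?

4

Let dp[i][j] be the LCS length of the first i characters of s and the first j characters of t. dp[i][j] = dp[i-1][j-1]+1 when the i-th and j-th characters match, else max(dp[i-1][j], dp[i][j-1]).
    ·  D  S  C  K  S  C  D  Y  K  K  F
 ·  0  0  0  0  0  0  0  0  0  0  0  0
 K  0  0  0  0  1  1  1  1  1  1  1  1
 S  0  0  1  1  1  2  2  2  2  2  2  2
 K  0  0  1  1  2  2  2  2  2  3  3  3
 Y  0  0  1  1  2  2  2  2  3  3  3  3
 K  0  0  1  1  2  2  2  2  3  4  4  4
 C  0  0  1  2  2  2  3  3  3  4  4  4
 C  0  0  1  2  2  2  3  3  3  4  4  4
 C  0  0  1  2  2  2  3  3  3  4  4  4
 S  0  0  1  2  2  3  3  3  3  4  4  4
dp[9][11] = 4. One LCS (by backtracking along matches): KSKK.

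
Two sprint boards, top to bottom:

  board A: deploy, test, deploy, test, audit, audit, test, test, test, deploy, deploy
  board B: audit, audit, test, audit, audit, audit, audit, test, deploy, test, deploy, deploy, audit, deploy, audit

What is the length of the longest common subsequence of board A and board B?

One common subsequence of length 7: test at board A[2]=board B[3], audit at board A[5]=board B[6], audit at board A[6]=board B[7], test at board A[7]=board B[8], test at board A[8]=board B[10], deploy at board A[10]=board B[12], deploy at board A[11]=board B[14]. dp[11][15] = 7 confirms this is the maximum.

7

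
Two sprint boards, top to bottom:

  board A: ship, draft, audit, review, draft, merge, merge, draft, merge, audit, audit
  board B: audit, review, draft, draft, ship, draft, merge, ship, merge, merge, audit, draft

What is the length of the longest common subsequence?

7

Pick audit [3,1], review [4,2], draft [5,6], merge [6,7], merge [7,9], merge [9,10], audit [10,11]; all 7 tasks appear in both, in order, and the DP table's final entry dp[11][12] is also 7, so no common subsequence is longer.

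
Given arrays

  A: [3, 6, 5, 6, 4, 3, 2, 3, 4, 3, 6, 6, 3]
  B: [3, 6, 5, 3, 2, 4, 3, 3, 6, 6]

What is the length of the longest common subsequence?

9

Let dp[i][j] be the LCS length of the first i values of A and the first j values of B. dp[i][j] = dp[i-1][j-1]+1 when the i-th and j-th values match, else max(dp[i-1][j], dp[i][j-1]).
    ·  3  6  5  3  2  4  3  3  6  6
 ·  0  0  0  0  0  0  0  0  0  0  0
 3  0  1  1  1  1  1  1  1  1  1  1
 6  0  1  2  2  2  2  2  2  2  2  2
 5  0  1  2  3  3  3  3  3  3  3  3
 6  0  1  2  3  3  3  3  3  3  4  4
 4  0  1  2  3  3  3  4  4  4  4  4
 3  0  1  2  3  4  4  4  5  5  5  5
 2  0  1  2  3  4  5  5  5  5  5  5
 3  0  1  2  3  4  5  5  6  6  6  6
 4  0  1  2  3  4  5  6  6  6  6  6
 3  0  1  2  3  4  5  6  7  7  7  7
 6  0  1  2  3  4  5  6  7  7  8  8
 6  0  1  2  3  4  5  6  7  7  8  9
 3  0  1  2  3  4  5  6  7  8  8  9
dp[13][10] = 9. One LCS (by backtracking along matches): 3, 6, 5, 3, 2, 3, 3, 6, 6.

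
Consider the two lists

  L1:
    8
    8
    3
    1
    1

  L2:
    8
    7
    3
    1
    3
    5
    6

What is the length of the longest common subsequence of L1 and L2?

3

One common subsequence of length 3: 8 at L1[1]=L2[1], 3 at L1[3]=L2[3], 1 at L1[4]=L2[4]. Since dp[5][7] = 3, nothing longer is possible.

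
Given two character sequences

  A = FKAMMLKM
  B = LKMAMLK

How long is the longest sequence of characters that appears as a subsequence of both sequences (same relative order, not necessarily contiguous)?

Let dp[i][j] be the LCS length of the first i characters of A and the first j characters of B. dp[i][j] = dp[i-1][j-1]+1 when the i-th and j-th characters match, else max(dp[i-1][j], dp[i][j-1]).
    ·  L  K  M  A  M  L  K
 ·  0  0  0  0  0  0  0  0
 F  0  0  0  0  0  0  0  0
 K  0  0  1  1  1  1  1  1
 A  0  0  1  1  2  2  2  2
 M  0  0  1  2  2  3  3  3
 M  0  0  1  2  2  3  3  3
 L  0  1  1  2  2  3  4  4
 K  0  1  2  2  2  3  4  5
 M  0  1  2  3  3  3  4  5
dp[8][7] = 5. One LCS (by backtracking along matches): KAMLK.

5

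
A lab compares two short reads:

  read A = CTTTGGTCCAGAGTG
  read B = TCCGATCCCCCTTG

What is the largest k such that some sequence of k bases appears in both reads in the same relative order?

7

Match C (read A #1, read B #3) → G (read A #5, read B #4) → T (read A #7, read B #6) → C (read A #8, read B #10) → C (read A #9, read B #11) → T (read A #14, read B #13) → G (read A #15, read B #14) — 7 bases in the same relative order in both. The LCS DP gives dp[15][14] = 7, so this is optimal.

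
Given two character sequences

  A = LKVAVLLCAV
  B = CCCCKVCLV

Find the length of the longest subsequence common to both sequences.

4

One common subsequence of length 4: K at A[2]=B[5], then V at A[3]=B[6], then L at A[7]=B[8], then V at A[10]=B[9]. Since dp[10][9] = 4, nothing longer is possible.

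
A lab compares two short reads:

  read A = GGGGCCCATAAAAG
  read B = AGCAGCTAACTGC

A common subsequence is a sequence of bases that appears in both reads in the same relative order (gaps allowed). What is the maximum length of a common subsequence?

Pick G at read A[1]=read B[2], G at read A[4]=read B[5], C at read A[7]=read B[6], T at read A[9]=read B[7], A at read A[10]=read B[8], A at read A[11]=read B[9], G at read A[14]=read B[12]; all 7 bases appear in both, in order. The LCS DP gives dp[14][13] = 7, so this is optimal.

7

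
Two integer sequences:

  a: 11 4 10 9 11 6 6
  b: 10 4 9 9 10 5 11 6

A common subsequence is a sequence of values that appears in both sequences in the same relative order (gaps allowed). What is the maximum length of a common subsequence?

Taking 4 (a #2, b #2), then 10 (a #3, b #5), then 11 (a #5, b #7), then 6 (a #7, b #8) gives a common subsequence of length 4. Since dp[7][8] = 4, nothing longer is possible.

4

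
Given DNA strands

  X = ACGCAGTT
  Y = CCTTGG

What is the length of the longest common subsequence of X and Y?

4

One common subsequence of length 4: C [2,1] → C [4,2] → T [7,3] → T [8,4]. Since dp[8][6] = 4, nothing longer is possible.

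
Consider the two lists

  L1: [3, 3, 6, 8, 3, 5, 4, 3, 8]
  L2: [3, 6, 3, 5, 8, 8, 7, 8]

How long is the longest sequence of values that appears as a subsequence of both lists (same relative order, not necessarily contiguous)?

Let dp[i][j] be the LCS length of the first i values of L1 and the first j values of L2. dp[i][j] = dp[i-1][j-1]+1 when the i-th and j-th values match, else max(dp[i-1][j], dp[i][j-1]).
    ·  3  6  3  5  8  8  7  8
 ·  0  0  0  0  0  0  0  0  0
 3  0  1  1  1  1  1  1  1  1
 3  0  1  1  2  2  2  2  2  2
 6  0  1  2  2  2  2  2  2  2
 8  0  1  2  2  2  3  3  3  3
 3  0  1  2  3  3  3  3  3  3
 5  0  1  2  3  4  4  4  4  4
 4  0  1  2  3  4  4  4  4  4
 3  0  1  2  3  4  4  4  4  4
 8  0  1  2  3  4  5  5  5  5
dp[9][8] = 5. One LCS (by backtracking along matches): 3, 6, 3, 5, 8.

5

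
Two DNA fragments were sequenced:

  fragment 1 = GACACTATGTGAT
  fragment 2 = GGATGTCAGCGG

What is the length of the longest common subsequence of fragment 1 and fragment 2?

Pick G (fragment 1 #1, fragment 2 #2), then A (fragment 1 #2, fragment 2 #3), then C (fragment 1 #3, fragment 2 #7), then A (fragment 1 #4, fragment 2 #8), then C (fragment 1 #5, fragment 2 #10), then G (fragment 1 #9, fragment 2 #11), then G (fragment 1 #11, fragment 2 #12); all 7 bases appear in both, in order. The LCS DP gives dp[13][12] = 7, so this is optimal.

7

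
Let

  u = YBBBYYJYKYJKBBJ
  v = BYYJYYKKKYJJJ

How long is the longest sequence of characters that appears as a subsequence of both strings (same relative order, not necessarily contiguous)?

One common subsequence of length 9: B (u #4, v #1) → Y (u #5, v #2) → Y (u #6, v #3) → J (u #7, v #4) → Y (u #8, v #6) → K (u #9, v #9) → Y (u #10, v #10) → J (u #11, v #12) → J (u #15, v #13), and the DP table's final entry dp[15][13] is also 9, so no common subsequence is longer.

9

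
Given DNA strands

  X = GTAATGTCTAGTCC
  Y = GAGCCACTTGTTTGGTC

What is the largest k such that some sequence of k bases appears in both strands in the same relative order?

10

Pick G (X #1, Y #1); then A (X #3, Y #2); then A (X #4, Y #6); then T (X #5, Y #9); then G (X #6, Y #10); then T (X #7, Y #12); then T (X #9, Y #13); then G (X #11, Y #15); then T (X #12, Y #16); then C (X #14, Y #17); all 10 bases appear in both, in order. dp[14][17] = 10 confirms this is the maximum.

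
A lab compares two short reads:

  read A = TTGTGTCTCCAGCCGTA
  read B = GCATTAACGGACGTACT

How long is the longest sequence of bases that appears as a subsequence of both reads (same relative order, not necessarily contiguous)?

9

Pick T (read A #1, read B #4), then T (read A #2, read B #5), then G (read A #3, read B #9), then G (read A #5, read B #10), then C (read A #7, read B #12), then T (read A #8, read B #14), then A (read A #11, read B #15), then C (read A #14, read B #16), then T (read A #16, read B #17); all 9 bases appear in both, in order. dp[17][17] = 9 confirms this is the maximum.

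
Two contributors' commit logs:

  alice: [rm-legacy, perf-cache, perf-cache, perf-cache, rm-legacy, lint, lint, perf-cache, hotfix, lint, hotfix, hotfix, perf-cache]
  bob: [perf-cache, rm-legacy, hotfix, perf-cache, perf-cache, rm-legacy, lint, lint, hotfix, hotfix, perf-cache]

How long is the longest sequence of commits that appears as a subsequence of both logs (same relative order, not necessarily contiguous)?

9

Pick rm-legacy at alice[1]=bob[2] → perf-cache at alice[3]=bob[4] → perf-cache at alice[4]=bob[5] → rm-legacy at alice[5]=bob[6] → lint at alice[7]=bob[7] → lint at alice[10]=bob[8] → hotfix at alice[11]=bob[9] → hotfix at alice[12]=bob[10] → perf-cache at alice[13]=bob[11]; all 9 commits appear in both, in order. Since dp[13][11] = 9, nothing longer is possible.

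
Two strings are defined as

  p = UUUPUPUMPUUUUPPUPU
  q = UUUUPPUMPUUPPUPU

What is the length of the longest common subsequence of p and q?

Taking U [1,2], then U [2,3], then U [3,4], then P [4,5], then P [6,6], then U [7,7], then M [8,8], then P [9,9], then U [12,10], then U [13,11], then P [14,12], then P [15,13], then U [16,14], then P [17,15], then U [18,16] gives a common subsequence of length 15. dp[18][16] = 15 confirms this is the maximum.

15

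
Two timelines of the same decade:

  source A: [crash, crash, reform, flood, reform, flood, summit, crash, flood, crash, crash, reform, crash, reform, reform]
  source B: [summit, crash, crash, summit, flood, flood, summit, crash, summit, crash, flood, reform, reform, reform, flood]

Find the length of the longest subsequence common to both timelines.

10

One common subsequence of length 10: crash at source A[1]=source B[2]; then crash at source A[2]=source B[3]; then flood at source A[4]=source B[5]; then flood at source A[6]=source B[6]; then summit at source A[7]=source B[9]; then crash at source A[8]=source B[10]; then flood at source A[9]=source B[11]; then reform at source A[12]=source B[12]; then reform at source A[14]=source B[13]; then reform at source A[15]=source B[14], and the DP table's final entry dp[15][15] is also 10, so no common subsequence is longer.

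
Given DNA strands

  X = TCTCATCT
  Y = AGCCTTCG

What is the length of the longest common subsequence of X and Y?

Let dp[i][j] be the LCS length of the first i bases of X and the first j bases of Y. dp[i][j] = dp[i-1][j-1]+1 when the i-th and j-th bases match, else max(dp[i-1][j], dp[i][j-1]).
    ·  A  G  C  C  T  T  C  G
 ·  0  0  0  0  0  0  0  0  0
 T  0  0  0  0  0  1  1  1  1
 C  0  0  0  1  1  1  1  2  2
 T  0  0  0  1  1  2  2  2  2
 C  0  0  0  1  2  2  2  3  3
 A  0  1  1  1  2  2  2  3  3
 T  0  1  1  1  2  3  3  3  3
 C  0  1  1  2  2  3  3  4  4
 T  0  1  1  2  2  3  4  4  4
dp[8][8] = 4. One LCS (by backtracking along matches): CTTC.

4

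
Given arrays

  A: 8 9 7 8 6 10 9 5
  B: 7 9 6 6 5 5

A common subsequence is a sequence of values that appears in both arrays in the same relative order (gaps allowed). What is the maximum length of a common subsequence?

3

Match 9 [2,2]; then 6 [5,4]; then 5 [8,6] — 3 values in the same relative order in both. Since dp[8][6] = 3, nothing longer is possible.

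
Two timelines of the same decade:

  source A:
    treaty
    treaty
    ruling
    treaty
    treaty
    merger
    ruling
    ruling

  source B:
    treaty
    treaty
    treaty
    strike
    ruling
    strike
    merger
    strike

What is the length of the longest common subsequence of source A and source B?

4

Match treaty [1,2], treaty [2,3], ruling [3,5], merger [6,7] — 4 events in the same relative order in both. dp[8][8] = 4 confirms this is the maximum.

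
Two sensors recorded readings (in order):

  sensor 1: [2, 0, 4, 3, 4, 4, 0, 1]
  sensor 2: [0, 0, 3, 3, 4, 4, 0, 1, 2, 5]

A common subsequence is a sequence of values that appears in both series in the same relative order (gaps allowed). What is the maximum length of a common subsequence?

Let dp[i][j] be the LCS length of the first i values of sensor 1 and the first j values of sensor 2. dp[i][j] = dp[i-1][j-1]+1 when the i-th and j-th values match, else max(dp[i-1][j], dp[i][j-1]).
    ·  0  0  3  3  4  4  0  1  2  5
 ·  0  0  0  0  0  0  0  0  0  0  0
 2  0  0  0  0  0  0  0  0  0  1  1
 0  0  1  1  1  1  1  1  1  1  1  1
 4  0  1  1  1  1  2  2  2  2  2  2
 3  0  1  1  2  2  2  2  2  2  2  2
 4  0  1  1  2  2  3  3  3  3  3  3
 4  0  1  1  2  2  3  4  4  4  4  4
 0  0  1  2  2  2  3  4  5  5  5  5
 1  0  1  2  2  2  3  4  5  6  6  6
dp[8][10] = 6. One LCS (by backtracking along matches): 0, 3, 4, 4, 0, 1.

6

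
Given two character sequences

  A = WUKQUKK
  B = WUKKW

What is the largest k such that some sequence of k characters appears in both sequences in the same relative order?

Match W (A #1, B #1) → U (A #2, B #2) → K (A #3, B #3) → K (A #6, B #4) — 4 characters in the same relative order in both. dp[7][5] = 4 confirms this is the maximum.

4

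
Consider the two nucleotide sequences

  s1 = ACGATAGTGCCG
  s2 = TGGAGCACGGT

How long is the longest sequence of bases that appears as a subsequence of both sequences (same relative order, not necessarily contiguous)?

6

Pick G [3,3], A [6,4], G [9,5], C [10,6], C [11,8], G [12,10]; all 6 bases appear in both, in order. The LCS DP gives dp[12][11] = 6, so this is optimal.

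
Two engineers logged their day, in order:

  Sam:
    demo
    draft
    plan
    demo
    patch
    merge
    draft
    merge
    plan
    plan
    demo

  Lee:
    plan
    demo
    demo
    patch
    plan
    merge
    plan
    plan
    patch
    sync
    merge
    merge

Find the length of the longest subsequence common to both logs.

6

Taking demo [1,2]; then demo [4,3]; then patch [5,4]; then merge [8,6]; then plan [9,7]; then plan [10,8] gives a common subsequence of length 6, and the DP table's final entry dp[11][12] is also 6, so no common subsequence is longer.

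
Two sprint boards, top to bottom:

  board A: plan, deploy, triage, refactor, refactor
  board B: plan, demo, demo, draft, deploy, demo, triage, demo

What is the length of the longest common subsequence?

Match plan (board A #1, board B #1) → deploy (board A #2, board B #5) → triage (board A #3, board B #7) — 3 tasks in the same relative order in both. Since dp[5][8] = 3, nothing longer is possible.

3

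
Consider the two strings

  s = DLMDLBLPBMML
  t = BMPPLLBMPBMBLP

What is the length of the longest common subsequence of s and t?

One common subsequence of length 7: L at s[2]=t[5] → L at s[5]=t[6] → B at s[6]=t[7] → P at s[8]=t[9] → B at s[9]=t[10] → M at s[10]=t[11] → L at s[12]=t[13]. The LCS DP gives dp[12][14] = 7, so this is optimal.

7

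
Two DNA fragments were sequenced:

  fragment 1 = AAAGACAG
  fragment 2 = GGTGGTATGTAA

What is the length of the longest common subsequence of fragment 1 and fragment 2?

4

Pick A (fragment 1 #1, fragment 2 #7); then G (fragment 1 #4, fragment 2 #9); then A (fragment 1 #5, fragment 2 #11); then A (fragment 1 #7, fragment 2 #12); all 4 bases appear in both, in order. Since dp[8][12] = 4, nothing longer is possible.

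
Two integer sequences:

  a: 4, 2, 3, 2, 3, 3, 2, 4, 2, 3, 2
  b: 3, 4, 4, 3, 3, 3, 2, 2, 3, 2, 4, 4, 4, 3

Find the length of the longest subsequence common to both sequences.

8

Taking 4 at a[1]=b[3]; then 3 at a[3]=b[4]; then 3 at a[5]=b[5]; then 3 at a[6]=b[6]; then 2 at a[7]=b[7]; then 2 at a[9]=b[8]; then 3 at a[10]=b[9]; then 2 at a[11]=b[10] gives a common subsequence of length 8. dp[11][14] = 8 confirms this is the maximum.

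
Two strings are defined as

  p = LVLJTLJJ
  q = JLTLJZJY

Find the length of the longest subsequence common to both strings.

5

Match L (p #3, q #2), then T (p #5, q #3), then L (p #6, q #4), then J (p #7, q #5), then J (p #8, q #7) — 5 characters in the same relative order in both, and the DP table's final entry dp[8][8] is also 5, so no common subsequence is longer.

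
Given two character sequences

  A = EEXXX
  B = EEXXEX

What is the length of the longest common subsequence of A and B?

Match E at A[1]=B[1]; then E at A[2]=B[2]; then X at A[3]=B[3]; then X at A[4]=B[4]; then X at A[5]=B[6] — 5 characters in the same relative order in both. Since dp[5][6] = 5, nothing longer is possible.

5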